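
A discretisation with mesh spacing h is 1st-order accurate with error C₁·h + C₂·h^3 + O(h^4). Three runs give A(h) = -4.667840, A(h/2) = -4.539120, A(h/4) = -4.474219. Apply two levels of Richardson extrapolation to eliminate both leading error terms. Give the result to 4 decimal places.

First eliminate the h term (factor 2^1 = 2):
  B₁ = (2·(-4.539120) − (-4.667840))/1 = -4.410400
  B₂ = (2·(-4.474219) − (-4.539120))/1 = -4.409318
Then eliminate the h^3 term (factor 2^3 = 8):
  (8·(-4.409318) − (-4.410400))/7 = -4.409163

-4.4092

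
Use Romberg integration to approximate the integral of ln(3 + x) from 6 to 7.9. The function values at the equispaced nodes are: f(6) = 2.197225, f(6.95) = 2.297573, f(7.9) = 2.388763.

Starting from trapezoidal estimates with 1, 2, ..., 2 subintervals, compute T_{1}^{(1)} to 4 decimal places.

4.3625

T_{0}^{(0)} (trapezoid, 1 panel, h=1.9000): 4.356689
T_{1}^{(0)} (trapezoid, 2 panels, h=0.9500): 4.361039
T_{1}^{(1)} = 4.361039 + (4.361039 − 4.356689)/3 = 4.362489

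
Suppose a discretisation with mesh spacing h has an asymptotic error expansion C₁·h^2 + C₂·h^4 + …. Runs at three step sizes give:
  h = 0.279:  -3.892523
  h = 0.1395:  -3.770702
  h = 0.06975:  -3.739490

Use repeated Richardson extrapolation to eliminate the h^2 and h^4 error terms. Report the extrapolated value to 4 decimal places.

First eliminate the h^2 term (factor 2^2 = 4):
  B₁ = (4·(-3.770702) − (-3.892523))/3 = -3.730095
  B₂ = (4·(-3.739490) − (-3.770702))/3 = -3.729086
Then eliminate the h^4 term (factor 2^4 = 16):
  (16·(-3.729086) − (-3.730095))/15 = -3.729019

-3.7290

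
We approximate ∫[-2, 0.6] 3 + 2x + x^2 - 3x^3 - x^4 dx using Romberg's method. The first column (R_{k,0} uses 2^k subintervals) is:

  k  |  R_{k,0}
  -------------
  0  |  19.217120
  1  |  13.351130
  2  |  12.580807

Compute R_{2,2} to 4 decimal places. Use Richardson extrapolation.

Richardson extrapolation on the trapezoidal column (denominator 4−1=3):
R_{1,1} = 13.351130 + (13.351130 − 19.217120)/3 = 11.395800
R_{2,1} = (4·12.580807 − 13.351130) / 3 = 12.324033
R_{2,2} = 12.324033 + (12.324033 − 11.395800)/15 = 12.385915

12.3859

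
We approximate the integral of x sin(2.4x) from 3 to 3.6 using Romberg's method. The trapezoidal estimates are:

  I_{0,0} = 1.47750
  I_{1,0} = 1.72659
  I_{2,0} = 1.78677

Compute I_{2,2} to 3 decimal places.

1.807

Richardson extrapolation on the trapezoidal column (denominator 4−1=3):
I_{1,1} = (4·1.72659 − 1.47750) / 3 = 1.80962
I_{2,1} = 1.78677 + (1.78677 − 1.72659)/3 = 1.80683
I_{2,2} = 1.80683 + (1.80683 − 1.80962)/15 = 1.80664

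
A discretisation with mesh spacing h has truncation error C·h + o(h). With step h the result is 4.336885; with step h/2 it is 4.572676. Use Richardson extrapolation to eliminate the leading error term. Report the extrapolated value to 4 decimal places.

The leading error scales as h; refining by a factor of 2 reduces it by 2^1 = 2.
Extrapolated value = (2·A(h/2) − A(h)) / (2 − 1)
= (2·4.572676 − 4.336885) / 1
= 4.808467 / 1 = 4.808467

4.8085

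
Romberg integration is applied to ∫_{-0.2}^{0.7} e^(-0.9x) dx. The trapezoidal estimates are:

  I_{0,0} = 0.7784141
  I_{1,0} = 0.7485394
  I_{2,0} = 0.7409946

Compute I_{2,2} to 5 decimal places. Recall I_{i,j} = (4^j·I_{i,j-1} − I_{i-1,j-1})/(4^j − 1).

I_{1,1} = (4·0.7485394 − 0.7784141) / 3 = 0.7385812
I_{2,1} = (4·0.7409946 − 0.7485394) / 3 = 0.7384797
I_{2,2} = (16·0.7384797 − 0.7385812) / 15 = 0.7384729
(Column j=1 coincides with Simpson's rule on the same nodes.)

0.73847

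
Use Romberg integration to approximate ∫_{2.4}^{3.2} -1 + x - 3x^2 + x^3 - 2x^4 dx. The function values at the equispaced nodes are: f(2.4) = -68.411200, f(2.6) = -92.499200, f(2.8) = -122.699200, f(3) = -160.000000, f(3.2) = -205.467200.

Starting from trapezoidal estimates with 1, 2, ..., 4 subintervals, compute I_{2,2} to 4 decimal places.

I_{0,0} (trapezoid, 1 panel, h=0.8000): -109.551360
I_{1,0} (trapezoid, 2 panels, h=0.4000): -103.855360
I_{2,0} (trapezoid, 4 panels, h=0.2000): -102.427520
I_{1,1} = -103.855360 + (-103.855360 − (-109.551360))/3 = -101.956693
I_{2,1} = -102.427520 + (-102.427520 − (-103.855360))/3 = -101.951573
I_{2,2} = -101.951573 + (-101.951573 − (-101.956693))/15 = -101.951232

-101.9512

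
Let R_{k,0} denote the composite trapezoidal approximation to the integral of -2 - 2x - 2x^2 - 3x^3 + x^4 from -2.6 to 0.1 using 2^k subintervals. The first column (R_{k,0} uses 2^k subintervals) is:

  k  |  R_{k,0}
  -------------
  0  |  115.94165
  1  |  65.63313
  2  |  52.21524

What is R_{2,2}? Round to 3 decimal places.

47.668

Richardson extrapolation on the trapezoidal column (denominator 4−1=3):
R_{1,1} = 65.63313 + (65.63313 − 115.94165)/3 = 48.86362
R_{2,1} = 52.21524 + (52.21524 − 65.63313)/3 = 47.74261
R_{2,2} = (16·47.74261 − 48.86362) / 15 = 47.66788
(Column j=1 coincides with Simpson's rule on the same nodes.)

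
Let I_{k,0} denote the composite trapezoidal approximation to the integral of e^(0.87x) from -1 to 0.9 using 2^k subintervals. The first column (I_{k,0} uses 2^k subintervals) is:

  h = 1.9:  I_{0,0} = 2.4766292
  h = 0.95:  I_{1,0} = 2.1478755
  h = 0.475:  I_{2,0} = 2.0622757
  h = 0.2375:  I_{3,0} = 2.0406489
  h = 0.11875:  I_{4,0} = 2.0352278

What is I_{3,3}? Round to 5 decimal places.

2.03342

Richardson extrapolation on the trapezoidal column (denominator 4−1=3):
I_{1,1} = 2.1478755 + (2.1478755 − 2.4766292)/3 = 2.0382909
I_{2,1} = (4·2.0622757 − 2.1478755) / 3 = 2.0337424
I_{3,1} = 2.0406489 + (2.0406489 − 2.0622757)/3 = 2.0334400
I_{2,2} = (16·2.0337424 − 2.0382909) / 15 = 2.0334392
I_{3,2} = 2.0334400 + (2.0334400 − 2.0337424)/15 = 2.0334198
I_{3,3} = 2.0334198 + (2.0334198 − 2.0334392)/63 = 2.0334195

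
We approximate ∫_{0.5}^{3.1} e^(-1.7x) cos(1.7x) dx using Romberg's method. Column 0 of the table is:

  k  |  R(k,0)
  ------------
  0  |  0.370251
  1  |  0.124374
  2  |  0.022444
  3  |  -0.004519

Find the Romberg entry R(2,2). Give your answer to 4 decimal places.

Richardson extrapolation on the trapezoidal column (denominator 4−1=3):
R(1,1) = (4·0.124374 − 0.370251) / 3 = 0.042415
R(2,1) = 0.022444 + (0.022444 − 0.124374)/3 = -0.011533
R(2,2) = (16·(-0.011533) − 0.042415) / 15 = -0.015130

-0.0151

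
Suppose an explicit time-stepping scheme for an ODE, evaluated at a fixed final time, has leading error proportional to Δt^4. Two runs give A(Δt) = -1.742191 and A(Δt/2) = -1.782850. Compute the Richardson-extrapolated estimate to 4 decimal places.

Extrapolated value = (16·A(Δt/2) − A(Δt)) / (16 − 1)
= (16·(-1.782850) − (-1.742191)) / 15
= -26.783409 / 15 = -1.785561

-1.7856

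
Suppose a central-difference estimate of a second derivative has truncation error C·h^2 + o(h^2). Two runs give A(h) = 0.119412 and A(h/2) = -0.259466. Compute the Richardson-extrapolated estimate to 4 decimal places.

The leading error scales as h^2; refining by a factor of 2 reduces it by 2^2 = 4.
Extrapolated value = (4·A(h/2) − A(h)) / (4 − 1)
= (4·(-0.259466) − 0.119412) / 3
= -1.157276 / 3 = -0.385759

-0.3858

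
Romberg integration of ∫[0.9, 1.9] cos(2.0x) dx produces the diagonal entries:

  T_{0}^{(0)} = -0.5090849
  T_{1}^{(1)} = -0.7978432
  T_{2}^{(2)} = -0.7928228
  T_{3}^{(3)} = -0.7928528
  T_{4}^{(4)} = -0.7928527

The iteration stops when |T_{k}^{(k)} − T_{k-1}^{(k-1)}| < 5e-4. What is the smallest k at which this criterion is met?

|T_{1}^{(1)} − T_{0}^{(0)}| = 0.2887583 ≥ 5e-4
|T_{2}^{(2)} − T_{1}^{(1)}| = 0.0050204 ≥ 5e-4
|T_{3}^{(3)} − T_{2}^{(2)}| = 0.0000300 < 5e-4

k = 3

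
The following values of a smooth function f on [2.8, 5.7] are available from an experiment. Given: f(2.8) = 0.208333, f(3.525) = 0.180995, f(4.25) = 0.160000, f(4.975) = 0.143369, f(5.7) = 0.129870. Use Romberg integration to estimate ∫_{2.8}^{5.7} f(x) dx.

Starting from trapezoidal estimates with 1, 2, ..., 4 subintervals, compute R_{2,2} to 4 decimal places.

0.4726

R_{0,0} (trapezoid, 1 panel, h=2.9000): 0.490394
R_{1,0} (trapezoid, 2 panels, h=1.4500): 0.477197
R_{2,0} (trapezoid, 4 panels, h=0.7250): 0.473762
R_{1,1} = 0.477197 + (0.477197 − 0.490394)/3 = 0.472798
R_{2,1} = 0.473762 + (0.473762 − 0.477197)/3 = 0.472617
R_{2,2} = 0.472617 + (0.472617 − 0.472798)/15 = 0.472605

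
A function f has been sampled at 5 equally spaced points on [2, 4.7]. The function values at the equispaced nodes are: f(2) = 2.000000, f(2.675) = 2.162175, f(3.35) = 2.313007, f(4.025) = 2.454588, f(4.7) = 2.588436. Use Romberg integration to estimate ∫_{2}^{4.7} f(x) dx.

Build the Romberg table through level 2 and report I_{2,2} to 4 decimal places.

I_{0,0} (trapezoid, 1 panel, h=2.7000): 6.194389
I_{1,0} (trapezoid, 2 panels, h=1.3500): 6.219754
I_{2,0} (trapezoid, 4 panels, h=0.6750): 6.226192
I_{1,1} = 6.219754 + (6.219754 − 6.194389)/3 = 6.228209
I_{2,1} = 6.226192 + (6.226192 − 6.219754)/3 = 6.228338
I_{2,2} = 6.228338 + (6.228338 − 6.228209)/15 = 6.228347

6.2283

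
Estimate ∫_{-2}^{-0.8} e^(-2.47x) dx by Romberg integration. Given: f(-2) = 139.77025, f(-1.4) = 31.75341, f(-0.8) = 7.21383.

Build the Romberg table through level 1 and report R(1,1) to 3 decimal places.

54.800

R(0,0) (trapezoid, 1 panel, h=1.2000): 88.19045
R(1,0) (trapezoid, 2 panels, h=0.6000): 63.14727
R(1,1) = 63.14727 + (63.14727 − 88.19045)/3 = 54.79954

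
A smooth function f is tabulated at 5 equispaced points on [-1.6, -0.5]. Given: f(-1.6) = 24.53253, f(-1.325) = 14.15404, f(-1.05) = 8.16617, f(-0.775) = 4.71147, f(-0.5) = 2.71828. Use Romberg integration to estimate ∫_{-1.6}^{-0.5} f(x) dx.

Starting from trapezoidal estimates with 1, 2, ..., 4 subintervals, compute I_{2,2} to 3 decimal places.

10.908

I_{0,0} (trapezoid, 1 panel, h=1.1000): 14.98795
I_{1,0} (trapezoid, 2 panels, h=0.5500): 11.98537
I_{2,0} (trapezoid, 4 panels, h=0.2750): 11.18070
I_{1,1} = 11.98537 + (11.98537 − 14.98795)/3 = 10.98451
I_{2,1} = 11.18070 + (11.18070 − 11.98537)/3 = 10.91248
I_{2,2} = 10.91248 + (10.91248 − 10.98451)/15 = 10.90768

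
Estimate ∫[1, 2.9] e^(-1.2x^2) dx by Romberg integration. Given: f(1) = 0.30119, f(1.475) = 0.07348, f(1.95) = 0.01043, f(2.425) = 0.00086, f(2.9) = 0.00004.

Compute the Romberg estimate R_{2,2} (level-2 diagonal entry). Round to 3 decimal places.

0.097

R_{0,0} (trapezoid, 1 panel, h=1.9000): 0.28617
R_{1,0} (trapezoid, 2 panels, h=0.9500): 0.15299
R_{2,0} (trapezoid, 4 panels, h=0.4750): 0.11181
R_{1,1} = 0.15299 + (0.15299 − 0.28617)/3 = 0.10860
R_{2,1} = 0.11181 + (0.11181 − 0.15299)/3 = 0.09808
R_{2,2} = 0.09808 + (0.09808 − 0.10860)/15 = 0.09738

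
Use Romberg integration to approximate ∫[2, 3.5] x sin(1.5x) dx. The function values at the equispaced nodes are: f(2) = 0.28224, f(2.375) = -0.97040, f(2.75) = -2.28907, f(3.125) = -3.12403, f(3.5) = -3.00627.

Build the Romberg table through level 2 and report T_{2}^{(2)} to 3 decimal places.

T_{0}^{(0)} (trapezoid, 1 panel, h=1.5000): -2.04302
T_{1}^{(0)} (trapezoid, 2 panels, h=0.7500): -2.73831
T_{2}^{(0)} (trapezoid, 4 panels, h=0.3750): -2.90457
T_{1}^{(1)} = -2.73831 + (-2.73831 − (-2.04302))/3 = -2.97007
T_{2}^{(1)} = -2.90457 + (-2.90457 − (-2.73831))/3 = -2.95999
T_{2}^{(2)} = -2.95999 + (-2.95999 − (-2.97007))/15 = -2.95932

-2.959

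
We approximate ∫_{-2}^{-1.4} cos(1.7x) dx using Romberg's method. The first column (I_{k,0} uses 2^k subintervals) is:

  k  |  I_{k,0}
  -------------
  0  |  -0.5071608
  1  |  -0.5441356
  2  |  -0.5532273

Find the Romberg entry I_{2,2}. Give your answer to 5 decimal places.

I_{1,1} = (4·(-0.5441356) − (-0.5071608)) / 3 = -0.5564605
I_{2,1} = -0.5532273 + (-0.5532273 − (-0.5441356))/3 = -0.5562579
I_{2,2} = -0.5562579 + (-0.5562579 − (-0.5564605))/15 = -0.5562444

-0.55624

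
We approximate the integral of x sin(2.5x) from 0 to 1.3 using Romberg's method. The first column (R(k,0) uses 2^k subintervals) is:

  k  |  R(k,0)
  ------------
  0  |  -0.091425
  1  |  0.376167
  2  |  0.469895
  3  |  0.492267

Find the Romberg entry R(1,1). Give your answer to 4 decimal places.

0.5320

R(1,1) = 0.376167 + (0.376167 − (-0.091425))/3 = 0.532031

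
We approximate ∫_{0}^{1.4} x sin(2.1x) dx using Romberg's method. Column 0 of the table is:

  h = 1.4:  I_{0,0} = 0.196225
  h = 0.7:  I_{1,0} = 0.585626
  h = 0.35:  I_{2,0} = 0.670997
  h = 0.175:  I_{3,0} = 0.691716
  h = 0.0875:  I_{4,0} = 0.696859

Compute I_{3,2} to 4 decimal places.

0.6986

Richardson extrapolation on the trapezoidal column (denominator 4−1=3):
I_{2,1} = (4·0.670997 − 0.585626) / 3 = 0.699454
I_{3,1} = 0.691716 + (0.691716 − 0.670997)/3 = 0.698622
I_{3,2} = (16·0.698622 − 0.699454) / 15 = 0.698567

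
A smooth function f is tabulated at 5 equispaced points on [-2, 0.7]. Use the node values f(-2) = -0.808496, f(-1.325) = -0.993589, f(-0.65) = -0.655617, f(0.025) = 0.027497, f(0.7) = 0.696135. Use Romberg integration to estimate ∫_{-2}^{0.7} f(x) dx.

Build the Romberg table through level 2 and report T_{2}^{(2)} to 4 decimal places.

T_{0}^{(0)} (trapezoid, 1 panel, h=2.7000): -0.151687
T_{1}^{(0)} (trapezoid, 2 panels, h=1.3500): -0.960927
T_{2}^{(0)} (trapezoid, 4 panels, h=0.6750): -1.132575
T_{1}^{(1)} = -0.960927 + (-0.960927 − (-0.151687))/3 = -1.230674
T_{2}^{(1)} = -1.132575 + (-1.132575 − (-0.960927))/3 = -1.189791
T_{2}^{(2)} = -1.189791 + (-1.189791 − (-1.230674))/15 = -1.187065

-1.1871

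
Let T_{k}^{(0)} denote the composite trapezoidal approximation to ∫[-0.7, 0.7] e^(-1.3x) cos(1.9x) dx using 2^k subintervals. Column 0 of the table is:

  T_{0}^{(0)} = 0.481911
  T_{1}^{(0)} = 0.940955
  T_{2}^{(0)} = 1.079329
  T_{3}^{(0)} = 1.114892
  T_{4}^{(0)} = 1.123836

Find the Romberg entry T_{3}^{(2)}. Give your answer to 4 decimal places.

Richardson extrapolation on the trapezoidal column (denominator 4−1=3):
T_{2}^{(1)} = 1.079329 + (1.079329 − 0.940955)/3 = 1.125454
T_{3}^{(1)} = (4·1.114892 − 1.079329) / 3 = 1.126746
T_{3}^{(2)} = 1.126746 + (1.126746 − 1.125454)/15 = 1.126832

1.1268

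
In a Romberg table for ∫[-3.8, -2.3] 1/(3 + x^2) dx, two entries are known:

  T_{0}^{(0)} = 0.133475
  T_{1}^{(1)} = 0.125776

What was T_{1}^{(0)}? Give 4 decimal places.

From T_{1}^{(1)} = (4·T_{1}^{(0)} − T_{0}^{(0)})/3, solve for T_{1}^{(0)}:
4·T_{1}^{(0)} = 3·0.125776 + 0.133475 = 0.510803
T_{1}^{(0)} = 0.127701

0.1277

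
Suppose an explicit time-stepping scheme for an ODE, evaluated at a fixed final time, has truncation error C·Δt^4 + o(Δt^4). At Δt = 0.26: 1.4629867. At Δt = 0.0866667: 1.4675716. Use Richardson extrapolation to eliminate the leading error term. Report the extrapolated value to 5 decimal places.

1.46763

Extrapolated value = (81·A(Δt/3) − A(Δt)) / (81 − 1)
= (81·1.4675716 − 1.4629867) / 80
= 117.4103129 / 80 = 1.4676289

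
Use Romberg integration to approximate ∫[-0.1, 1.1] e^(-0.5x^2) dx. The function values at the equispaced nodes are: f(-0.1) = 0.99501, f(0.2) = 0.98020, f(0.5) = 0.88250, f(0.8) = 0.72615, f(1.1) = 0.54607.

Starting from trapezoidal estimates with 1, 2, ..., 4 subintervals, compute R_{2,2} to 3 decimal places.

1.013

R_{0,0} (trapezoid, 1 panel, h=1.2000): 0.92465
R_{1,0} (trapezoid, 2 panels, h=0.6000): 0.99182
R_{2,0} (trapezoid, 4 panels, h=0.3000): 1.00782
R_{1,1} = 0.99182 + (0.99182 − 0.92465)/3 = 1.01421
R_{2,1} = 1.00782 + (1.00782 − 0.99182)/3 = 1.01315
R_{2,2} = 1.01315 + (1.01315 − 1.01421)/15 = 1.01308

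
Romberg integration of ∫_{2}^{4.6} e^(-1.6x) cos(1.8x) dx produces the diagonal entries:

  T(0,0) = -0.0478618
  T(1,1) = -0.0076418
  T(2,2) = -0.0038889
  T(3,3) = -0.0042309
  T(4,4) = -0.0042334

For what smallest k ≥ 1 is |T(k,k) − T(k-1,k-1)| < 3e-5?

k = 4

|T(1,1) − T(0,0)| = 0.0402200 ≥ 3e-5
|T(2,2) − T(1,1)| = 0.0037529 ≥ 3e-5
|T(3,3) − T(2,2)| = 0.0003420 ≥ 3e-5
|T(4,4) − T(3,3)| = 0.0000025 < 3e-5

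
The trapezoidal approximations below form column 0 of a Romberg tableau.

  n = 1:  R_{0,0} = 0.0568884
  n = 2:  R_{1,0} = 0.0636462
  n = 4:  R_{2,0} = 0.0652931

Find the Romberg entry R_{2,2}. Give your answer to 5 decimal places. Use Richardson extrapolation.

R_{1,1} = 0.0636462 + (0.0636462 − 0.0568884)/3 = 0.0658988
R_{2,1} = (4·0.0652931 − 0.0636462) / 3 = 0.0658421
R_{2,2} = 0.0658421 + (0.0658421 − 0.0658988)/15 = 0.0658383

0.06584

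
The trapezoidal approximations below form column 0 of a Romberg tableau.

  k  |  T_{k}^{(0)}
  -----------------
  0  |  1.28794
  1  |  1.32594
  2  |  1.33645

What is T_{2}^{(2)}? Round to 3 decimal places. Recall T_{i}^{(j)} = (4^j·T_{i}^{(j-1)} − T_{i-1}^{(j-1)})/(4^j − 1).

1.340

T_{1}^{(1)} = (4·1.32594 − 1.28794) / 3 = 1.33861
T_{2}^{(1)} = (4·1.33645 − 1.32594) / 3 = 1.33995
T_{2}^{(2)} = (16·1.33995 − 1.33861) / 15 = 1.34004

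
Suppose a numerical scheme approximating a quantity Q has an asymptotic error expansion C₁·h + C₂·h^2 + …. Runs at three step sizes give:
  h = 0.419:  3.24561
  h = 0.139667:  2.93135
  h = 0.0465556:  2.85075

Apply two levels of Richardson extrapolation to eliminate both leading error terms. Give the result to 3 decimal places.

First eliminate the h term (factor 3^1 = 3):
  B₁ = (3·2.93135 − 3.24561)/2 = 2.77422
  B₂ = (3·2.85075 − 2.93135)/2 = 2.81045
Then eliminate the h^2 term (factor 3^2 = 9):
  (9·2.81045 − 2.77422)/8 = 2.81498

2.815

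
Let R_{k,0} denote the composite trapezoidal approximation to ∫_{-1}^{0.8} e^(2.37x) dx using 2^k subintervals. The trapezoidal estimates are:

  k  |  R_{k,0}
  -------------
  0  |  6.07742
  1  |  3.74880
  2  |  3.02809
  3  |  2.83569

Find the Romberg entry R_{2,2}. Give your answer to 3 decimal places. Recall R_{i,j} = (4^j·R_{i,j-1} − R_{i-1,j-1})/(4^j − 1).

2.776

Richardson extrapolation on the trapezoidal column (denominator 4−1=3):
R_{1,1} = 3.74880 + (3.74880 − 6.07742)/3 = 2.97259
R_{2,1} = (4·3.02809 − 3.74880) / 3 = 2.78785
R_{2,2} = 2.78785 + (2.78785 − 2.97259)/15 = 2.77553
(Column j=1 coincides with Simpson's rule on the same nodes.)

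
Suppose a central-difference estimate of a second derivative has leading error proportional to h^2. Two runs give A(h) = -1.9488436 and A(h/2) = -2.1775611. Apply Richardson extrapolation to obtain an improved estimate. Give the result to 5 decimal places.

-2.25380

Extrapolated value = (4·A(h/2) − A(h)) / (4 − 1)
= (4·(-2.1775611) − (-1.9488436)) / 3
= -6.7614008 / 3 = -2.2538003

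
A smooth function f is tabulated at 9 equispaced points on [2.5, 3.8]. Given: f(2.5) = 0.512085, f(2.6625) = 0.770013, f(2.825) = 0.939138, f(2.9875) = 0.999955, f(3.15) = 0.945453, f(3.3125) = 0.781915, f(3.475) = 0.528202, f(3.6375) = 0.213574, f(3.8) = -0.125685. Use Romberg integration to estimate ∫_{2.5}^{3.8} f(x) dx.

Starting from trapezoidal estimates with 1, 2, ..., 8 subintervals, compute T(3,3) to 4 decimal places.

0.8814

T(0,0) (trapezoid, 1 panel, h=1.3000): 0.251160
T(1,0) (trapezoid, 2 panels, h=0.6500): 0.740124
T(2,0) (trapezoid, 4 panels, h=0.3250): 0.846948
T(3,0) (trapezoid, 8 panels, h=0.1625): 0.872861
T(1,1) = 0.740124 + (0.740124 − 0.251160)/3 = 0.903112
T(2,1) = 0.846948 + (0.846948 − 0.740124)/3 = 0.882556
T(3,1) = 0.872861 + (0.872861 − 0.846948)/3 = 0.881499
T(2,2) = 0.882556 + (0.882556 − 0.903112)/15 = 0.881186
T(3,2) = 0.881499 + (0.881499 − 0.882556)/15 = 0.881429
T(3,3) = 0.881429 + (0.881429 − 0.881186)/63 = 0.881433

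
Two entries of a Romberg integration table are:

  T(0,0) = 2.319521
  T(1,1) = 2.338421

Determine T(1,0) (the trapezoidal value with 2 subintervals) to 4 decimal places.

2.3337

From T(1,1) = (4·T(1,0) − T(0,0))/3, solve for T(1,0):
4·T(1,0) = 3·2.338421 + 2.319521 = 9.334784
T(1,0) = 2.333696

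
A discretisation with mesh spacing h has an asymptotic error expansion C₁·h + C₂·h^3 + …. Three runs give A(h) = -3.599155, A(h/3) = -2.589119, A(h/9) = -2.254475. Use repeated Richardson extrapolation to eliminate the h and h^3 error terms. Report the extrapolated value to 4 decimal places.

First eliminate the h term (factor 3^1 = 3):
  B₁ = (3·(-2.589119) − (-3.599155))/2 = -2.084101
  B₂ = (3·(-2.254475) − (-2.589119))/2 = -2.087153
Then eliminate the h^3 term (factor 3^3 = 27):
  (27·(-2.087153) − (-2.084101))/26 = -2.087270

-2.0873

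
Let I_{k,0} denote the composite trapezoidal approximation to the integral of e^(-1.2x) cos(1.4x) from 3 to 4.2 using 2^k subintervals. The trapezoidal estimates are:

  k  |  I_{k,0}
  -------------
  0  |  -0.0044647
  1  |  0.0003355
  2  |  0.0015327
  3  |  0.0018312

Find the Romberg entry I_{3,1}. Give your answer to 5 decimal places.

Richardson extrapolation on the trapezoidal column (denominator 4−1=3):
I_{3,1} = (4·0.0018312 − 0.0015327) / 3 = 0.0019307

0.00193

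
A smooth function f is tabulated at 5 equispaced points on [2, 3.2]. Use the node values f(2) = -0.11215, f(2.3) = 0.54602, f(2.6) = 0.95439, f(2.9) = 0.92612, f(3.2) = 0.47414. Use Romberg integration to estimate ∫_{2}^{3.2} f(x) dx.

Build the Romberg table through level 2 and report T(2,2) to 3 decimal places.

0.815

T(0,0) (trapezoid, 1 panel, h=1.2000): 0.21719
T(1,0) (trapezoid, 2 panels, h=0.6000): 0.68123
T(2,0) (trapezoid, 4 panels, h=0.3000): 0.78226
T(1,1) = 0.68123 + (0.68123 − 0.21719)/3 = 0.83591
T(2,1) = 0.78226 + (0.78226 − 0.68123)/3 = 0.81594
T(2,2) = 0.81594 + (0.81594 − 0.83591)/15 = 0.81461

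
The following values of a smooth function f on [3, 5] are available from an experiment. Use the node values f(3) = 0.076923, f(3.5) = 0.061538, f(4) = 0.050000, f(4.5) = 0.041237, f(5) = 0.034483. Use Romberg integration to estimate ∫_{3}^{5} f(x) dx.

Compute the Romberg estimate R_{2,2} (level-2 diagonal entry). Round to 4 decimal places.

0.1037

R_{0,0} (trapezoid, 1 panel, h=2.0000): 0.111406
R_{1,0} (trapezoid, 2 panels, h=1.0000): 0.105703
R_{2,0} (trapezoid, 4 panels, h=0.5000): 0.104239
R_{1,1} = 0.105703 + (0.105703 − 0.111406)/3 = 0.103802
R_{2,1} = 0.104239 + (0.104239 − 0.105703)/3 = 0.103751
R_{2,2} = 0.103751 + (0.103751 − 0.103802)/15 = 0.103748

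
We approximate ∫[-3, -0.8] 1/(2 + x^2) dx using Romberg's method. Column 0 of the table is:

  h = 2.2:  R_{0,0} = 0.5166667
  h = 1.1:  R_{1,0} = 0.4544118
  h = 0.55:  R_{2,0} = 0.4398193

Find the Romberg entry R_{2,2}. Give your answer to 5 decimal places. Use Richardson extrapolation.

0.43504

Richardson extrapolation on the trapezoidal column (denominator 4−1=3):
R_{1,1} = (4·0.4544118 − 0.5166667) / 3 = 0.4336602
R_{2,1} = (4·0.4398193 − 0.4544118) / 3 = 0.4349551
R_{2,2} = (16·0.4349551 − 0.4336602) / 15 = 0.4350414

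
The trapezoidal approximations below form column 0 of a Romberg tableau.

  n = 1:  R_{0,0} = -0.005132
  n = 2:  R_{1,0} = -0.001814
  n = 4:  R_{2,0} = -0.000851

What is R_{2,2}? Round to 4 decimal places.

-0.0005

R_{1,1} = -0.001814 + (-0.001814 − (-0.005132))/3 = -0.000708
R_{2,1} = -0.000851 + (-0.000851 − (-0.001814))/3 = -0.000530
R_{2,2} = -0.000530 + (-0.000530 − (-0.000708))/15 = -0.000518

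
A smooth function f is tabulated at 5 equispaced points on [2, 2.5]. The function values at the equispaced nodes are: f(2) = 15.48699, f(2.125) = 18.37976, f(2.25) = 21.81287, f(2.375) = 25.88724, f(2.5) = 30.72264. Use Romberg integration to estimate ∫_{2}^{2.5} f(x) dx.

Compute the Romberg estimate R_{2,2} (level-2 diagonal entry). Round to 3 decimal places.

11.121

R_{0,0} (trapezoid, 1 panel, h=0.5000): 11.55241
R_{1,0} (trapezoid, 2 panels, h=0.2500): 11.22942
R_{2,0} (trapezoid, 4 panels, h=0.1250): 11.14809
R_{1,1} = 11.22942 + (11.22942 − 11.55241)/3 = 11.12176
R_{2,1} = 11.14809 + (11.14809 − 11.22942)/3 = 11.12098
R_{2,2} = 11.12098 + (11.12098 − 11.12176)/15 = 11.12093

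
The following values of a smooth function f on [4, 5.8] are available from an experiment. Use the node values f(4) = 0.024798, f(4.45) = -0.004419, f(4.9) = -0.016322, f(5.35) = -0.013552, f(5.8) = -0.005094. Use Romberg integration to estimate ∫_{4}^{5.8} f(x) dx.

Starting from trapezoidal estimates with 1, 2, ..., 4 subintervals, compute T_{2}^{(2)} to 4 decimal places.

-0.0127

T_{0}^{(0)} (trapezoid, 1 panel, h=1.8000): 0.017734
T_{1}^{(0)} (trapezoid, 2 panels, h=0.9000): -0.005823
T_{2}^{(0)} (trapezoid, 4 panels, h=0.4500): -0.010998
T_{1}^{(1)} = -0.005823 + (-0.005823 − 0.017734)/3 = -0.013675
T_{2}^{(1)} = -0.010998 + (-0.010998 − (-0.005823))/3 = -0.012723
T_{2}^{(2)} = -0.012723 + (-0.012723 − (-0.013675))/15 = -0.012660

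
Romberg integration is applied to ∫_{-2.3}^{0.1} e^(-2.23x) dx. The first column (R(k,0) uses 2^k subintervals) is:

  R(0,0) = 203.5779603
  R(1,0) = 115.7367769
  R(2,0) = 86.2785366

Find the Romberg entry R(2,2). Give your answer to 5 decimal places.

75.79264

Richardson extrapolation on the trapezoidal column (denominator 4−1=3):
R(1,1) = 115.7367769 + (115.7367769 − 203.5779603)/3 = 86.4563824
R(2,1) = 86.2785366 + (86.2785366 − 115.7367769)/3 = 76.4591232
R(2,2) = 76.4591232 + (76.4591232 − 86.4563824)/15 = 75.7926393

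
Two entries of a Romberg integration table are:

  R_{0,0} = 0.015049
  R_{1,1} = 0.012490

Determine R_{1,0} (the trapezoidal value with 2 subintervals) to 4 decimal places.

0.0131

From R_{1,1} = (4·R_{1,0} − R_{0,0})/3, solve for R_{1,0}:
4·R_{1,0} = 3·0.012490 + 0.015049 = 0.052519
R_{1,0} = 0.013130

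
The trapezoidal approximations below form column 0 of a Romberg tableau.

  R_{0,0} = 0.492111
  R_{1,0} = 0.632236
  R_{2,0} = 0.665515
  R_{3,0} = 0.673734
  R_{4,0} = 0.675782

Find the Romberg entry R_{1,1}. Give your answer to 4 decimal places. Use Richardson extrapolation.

Richardson extrapolation on the trapezoidal column (denominator 4−1=3):
R_{1,1} = (4·0.632236 − 0.492111) / 3 = 0.678944
(Column j=1 coincides with Simpson's rule on the same nodes.)

0.6789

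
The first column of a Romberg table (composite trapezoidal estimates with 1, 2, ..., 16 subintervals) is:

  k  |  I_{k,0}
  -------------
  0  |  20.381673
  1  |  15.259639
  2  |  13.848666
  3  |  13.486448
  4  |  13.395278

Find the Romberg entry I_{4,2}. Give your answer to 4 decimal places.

Richardson extrapolation on the trapezoidal column (denominator 4−1=3):
I_{3,1} = (4·13.486448 − 13.848666) / 3 = 13.365709
I_{4,1} = 13.395278 + (13.395278 − 13.486448)/3 = 13.364888
I_{4,2} = 13.364888 + (13.364888 − 13.365709)/15 = 13.364833
(Column j=1 coincides with Simpson's rule on the same nodes.)

13.3648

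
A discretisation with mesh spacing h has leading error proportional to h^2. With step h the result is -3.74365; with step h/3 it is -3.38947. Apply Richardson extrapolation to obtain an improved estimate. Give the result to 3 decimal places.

-3.345

The leading error scales as h^2; refining by a factor of 3 reduces it by 3^2 = 9.
Extrapolated value = (9·A(h/3) − A(h)) / (9 − 1)
= (9·(-3.38947) − (-3.74365)) / 8
= -26.76158 / 8 = -3.34520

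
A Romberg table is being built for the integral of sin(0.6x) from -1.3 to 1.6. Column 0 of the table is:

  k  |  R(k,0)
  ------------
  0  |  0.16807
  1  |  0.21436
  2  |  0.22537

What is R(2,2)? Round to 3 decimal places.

0.229

R(1,1) = (4·0.21436 − 0.16807) / 3 = 0.22979
R(2,1) = (4·0.22537 − 0.21436) / 3 = 0.22904
R(2,2) = (16·0.22904 − 0.22979) / 15 = 0.22899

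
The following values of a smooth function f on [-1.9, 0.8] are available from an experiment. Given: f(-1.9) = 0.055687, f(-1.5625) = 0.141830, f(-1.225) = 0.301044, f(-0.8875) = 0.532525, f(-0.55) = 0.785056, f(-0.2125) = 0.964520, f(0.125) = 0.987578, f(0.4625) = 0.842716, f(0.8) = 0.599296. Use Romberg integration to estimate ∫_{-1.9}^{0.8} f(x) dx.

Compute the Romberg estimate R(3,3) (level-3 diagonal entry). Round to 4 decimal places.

R(0,0) (trapezoid, 1 panel, h=2.7000): 0.884227
R(1,0) (trapezoid, 2 panels, h=1.3500): 1.501939
R(2,0) (trapezoid, 4 panels, h=0.6750): 1.620789
R(3,0) (trapezoid, 8 panels, h=0.3375): 1.647932
R(1,1) = 1.501939 + (1.501939 − 0.884227)/3 = 1.707843
R(2,1) = 1.620789 + (1.620789 − 1.501939)/3 = 1.660406
R(3,1) = 1.647932 + (1.647932 − 1.620789)/3 = 1.656980
R(2,2) = 1.660406 + (1.660406 − 1.707843)/15 = 1.657244
R(3,2) = 1.656980 + (1.656980 − 1.660406)/15 = 1.656752
R(3,3) = 1.656752 + (1.656752 − 1.657244)/63 = 1.656744

1.6567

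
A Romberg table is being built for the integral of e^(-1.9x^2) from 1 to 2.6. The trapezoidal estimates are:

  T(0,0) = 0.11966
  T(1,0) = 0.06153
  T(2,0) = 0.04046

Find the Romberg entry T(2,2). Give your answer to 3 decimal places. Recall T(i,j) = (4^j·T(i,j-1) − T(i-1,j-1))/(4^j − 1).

T(1,1) = (4·0.06153 − 0.11966) / 3 = 0.04215
T(2,1) = (4·0.04046 − 0.06153) / 3 = 0.03344
T(2,2) = (16·0.03344 − 0.04215) / 15 = 0.03286

0.033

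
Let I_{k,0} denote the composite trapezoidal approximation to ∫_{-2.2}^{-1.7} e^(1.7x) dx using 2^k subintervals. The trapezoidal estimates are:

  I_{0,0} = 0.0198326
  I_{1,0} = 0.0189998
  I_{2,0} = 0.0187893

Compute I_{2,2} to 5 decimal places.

Richardson extrapolation on the trapezoidal column (denominator 4−1=3):
I_{1,1} = 0.0189998 + (0.0189998 − 0.0198326)/3 = 0.0187222
I_{2,1} = (4·0.0187893 − 0.0189998) / 3 = 0.0187191
I_{2,2} = 0.0187191 + (0.0187191 − 0.0187222)/15 = 0.0187189

0.01872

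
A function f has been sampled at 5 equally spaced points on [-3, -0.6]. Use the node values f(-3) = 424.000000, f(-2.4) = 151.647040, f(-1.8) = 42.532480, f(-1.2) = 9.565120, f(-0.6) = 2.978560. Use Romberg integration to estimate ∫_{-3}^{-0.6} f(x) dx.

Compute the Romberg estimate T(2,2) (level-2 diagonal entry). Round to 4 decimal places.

230.8808

T(0,0) (trapezoid, 1 panel, h=2.4000): 512.374272
T(1,0) (trapezoid, 2 panels, h=1.2000): 307.226112
T(2,0) (trapezoid, 4 panels, h=0.6000): 250.340352
T(1,1) = 307.226112 + (307.226112 − 512.374272)/3 = 238.843392
T(2,1) = 250.340352 + (250.340352 − 307.226112)/3 = 231.378432
T(2,2) = 231.378432 + (231.378432 − 238.843392)/15 = 230.880768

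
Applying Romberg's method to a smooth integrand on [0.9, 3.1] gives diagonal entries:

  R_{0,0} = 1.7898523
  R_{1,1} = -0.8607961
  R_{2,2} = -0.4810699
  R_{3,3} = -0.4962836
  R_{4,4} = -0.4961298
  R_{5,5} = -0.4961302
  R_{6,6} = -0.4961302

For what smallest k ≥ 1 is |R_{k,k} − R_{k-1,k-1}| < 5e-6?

k = 5

|R_{1,1} − R_{0,0}| = 2.6506484 ≥ 5e-6
|R_{2,2} − R_{1,1}| = 0.3797262 ≥ 5e-6
|R_{3,3} − R_{2,2}| = 0.0152137 ≥ 5e-6
|R_{4,4} − R_{3,3}| = 0.0001538 ≥ 5e-6
|R_{5,5} − R_{4,4}| = 0.0000004 < 5e-6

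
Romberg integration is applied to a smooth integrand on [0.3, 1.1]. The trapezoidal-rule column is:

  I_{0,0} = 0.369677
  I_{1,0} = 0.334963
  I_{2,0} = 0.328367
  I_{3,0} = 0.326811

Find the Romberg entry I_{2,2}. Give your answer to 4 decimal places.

0.3264

I_{1,1} = 0.334963 + (0.334963 − 0.369677)/3 = 0.323392
I_{2,1} = (4·0.328367 − 0.334963) / 3 = 0.326168
I_{2,2} = (16·0.326168 − 0.323392) / 15 = 0.326353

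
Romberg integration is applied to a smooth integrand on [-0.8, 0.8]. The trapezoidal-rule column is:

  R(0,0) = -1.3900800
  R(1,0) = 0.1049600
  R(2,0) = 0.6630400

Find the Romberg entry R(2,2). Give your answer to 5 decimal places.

Richardson extrapolation on the trapezoidal column (denominator 4−1=3):
R(1,1) = 0.1049600 + (0.1049600 − (-1.3900800))/3 = 0.6033067
R(2,1) = 0.6630400 + (0.6630400 − 0.1049600)/3 = 0.8490667
R(2,2) = (16·0.8490667 − 0.6033067) / 15 = 0.8654507

0.86545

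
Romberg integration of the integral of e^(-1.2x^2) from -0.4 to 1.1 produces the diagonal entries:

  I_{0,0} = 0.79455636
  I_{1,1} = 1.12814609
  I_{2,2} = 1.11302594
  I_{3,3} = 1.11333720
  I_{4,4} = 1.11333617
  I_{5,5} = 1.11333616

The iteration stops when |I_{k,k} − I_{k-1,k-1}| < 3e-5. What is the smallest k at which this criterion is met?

k = 4

|I_{1,1} − I_{0,0}| = 0.33358973 ≥ 3e-5
|I_{2,2} − I_{1,1}| = 0.01512015 ≥ 3e-5
|I_{3,3} − I_{2,2}| = 0.00031126 ≥ 3e-5
|I_{4,4} − I_{3,3}| = 0.00000103 < 3e-5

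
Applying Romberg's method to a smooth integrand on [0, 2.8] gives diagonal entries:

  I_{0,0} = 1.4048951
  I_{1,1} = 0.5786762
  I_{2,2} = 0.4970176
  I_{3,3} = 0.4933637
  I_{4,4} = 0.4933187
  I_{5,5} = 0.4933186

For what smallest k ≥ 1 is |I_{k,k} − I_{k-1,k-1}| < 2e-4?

k = 4

|I_{1,1} − I_{0,0}| = 0.8262189 ≥ 2e-4
|I_{2,2} − I_{1,1}| = 0.0816586 ≥ 2e-4
|I_{3,3} − I_{2,2}| = 0.0036539 ≥ 2e-4
|I_{4,4} − I_{3,3}| = 0.0000450 < 2e-4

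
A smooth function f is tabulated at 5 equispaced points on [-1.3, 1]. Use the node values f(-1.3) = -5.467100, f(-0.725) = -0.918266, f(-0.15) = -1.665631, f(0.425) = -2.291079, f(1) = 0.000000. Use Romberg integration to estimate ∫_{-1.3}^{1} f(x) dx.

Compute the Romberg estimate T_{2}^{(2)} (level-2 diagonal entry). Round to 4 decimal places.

-4.1133

T_{0}^{(0)} (trapezoid, 1 panel, h=2.3000): -6.287165
T_{1}^{(0)} (trapezoid, 2 panels, h=1.1500): -5.059058
T_{2}^{(0)} (trapezoid, 4 panels, h=0.5750): -4.374902
T_{1}^{(1)} = -5.059058 + (-5.059058 − (-6.287165))/3 = -4.649689
T_{2}^{(1)} = -4.374902 + (-4.374902 − (-5.059058))/3 = -4.146850
T_{2}^{(2)} = -4.146850 + (-4.146850 − (-4.649689))/15 = -4.113327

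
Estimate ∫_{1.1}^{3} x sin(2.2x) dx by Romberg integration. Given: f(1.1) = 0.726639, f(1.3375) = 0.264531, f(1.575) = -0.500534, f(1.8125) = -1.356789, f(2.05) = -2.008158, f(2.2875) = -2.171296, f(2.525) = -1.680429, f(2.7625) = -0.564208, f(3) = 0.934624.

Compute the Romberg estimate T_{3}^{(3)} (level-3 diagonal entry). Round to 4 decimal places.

T_{0}^{(0)} (trapezoid, 1 panel, h=1.9000): 1.578200
T_{1}^{(0)} (trapezoid, 2 panels, h=0.9500): -1.118650
T_{2}^{(0)} (trapezoid, 4 panels, h=0.4750): -1.595283
T_{3}^{(0)} (trapezoid, 8 panels, h=0.2375): -1.706735
T_{1}^{(1)} = -1.118650 + (-1.118650 − 1.578200)/3 = -2.017600
T_{2}^{(1)} = -1.595283 + (-1.595283 − (-1.118650))/3 = -1.754161
T_{3}^{(1)} = -1.706735 + (-1.706735 − (-1.595283))/3 = -1.743886
T_{2}^{(2)} = -1.754161 + (-1.754161 − (-2.017600))/15 = -1.736598
T_{3}^{(2)} = -1.743886 + (-1.743886 − (-1.754161))/15 = -1.743201
T_{3}^{(3)} = -1.743201 + (-1.743201 − (-1.736598))/63 = -1.743306

-1.7433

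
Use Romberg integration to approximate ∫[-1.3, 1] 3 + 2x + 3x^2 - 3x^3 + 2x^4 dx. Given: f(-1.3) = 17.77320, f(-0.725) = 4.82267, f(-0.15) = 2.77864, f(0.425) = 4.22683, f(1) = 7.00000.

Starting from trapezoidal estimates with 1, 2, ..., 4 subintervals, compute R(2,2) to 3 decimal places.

12.684

R(0,0) (trapezoid, 1 panel, h=2.3000): 28.48918
R(1,0) (trapezoid, 2 panels, h=1.1500): 17.44003
R(2,0) (trapezoid, 4 panels, h=0.5750): 13.92348
R(1,1) = 17.44003 + (17.44003 − 28.48918)/3 = 13.75698
R(2,1) = 13.92348 + (13.92348 − 17.44003)/3 = 12.75130
R(2,2) = 12.75130 + (12.75130 − 13.75698)/15 = 12.68425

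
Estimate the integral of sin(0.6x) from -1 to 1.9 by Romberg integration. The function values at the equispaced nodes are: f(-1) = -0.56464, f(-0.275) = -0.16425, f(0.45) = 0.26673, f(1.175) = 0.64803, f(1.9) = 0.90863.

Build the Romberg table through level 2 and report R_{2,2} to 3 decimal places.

R_{0,0} (trapezoid, 1 panel, h=2.9000): 0.49879
R_{1,0} (trapezoid, 2 panels, h=1.4500): 0.63615
R_{2,0} (trapezoid, 4 panels, h=0.7250): 0.66882
R_{1,1} = 0.63615 + (0.63615 − 0.49879)/3 = 0.68194
R_{2,1} = 0.66882 + (0.66882 − 0.63615)/3 = 0.67971
R_{2,2} = 0.67971 + (0.67971 − 0.68194)/15 = 0.67956

0.680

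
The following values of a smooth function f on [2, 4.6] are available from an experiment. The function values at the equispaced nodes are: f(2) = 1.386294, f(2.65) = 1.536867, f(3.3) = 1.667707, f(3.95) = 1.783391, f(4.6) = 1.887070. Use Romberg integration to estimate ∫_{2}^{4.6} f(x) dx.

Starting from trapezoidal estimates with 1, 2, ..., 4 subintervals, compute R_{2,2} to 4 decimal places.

4.3095

R_{0,0} (trapezoid, 1 panel, h=2.6000): 4.255373
R_{1,0} (trapezoid, 2 panels, h=1.3000): 4.295706
R_{2,0} (trapezoid, 4 panels, h=0.6500): 4.306021
R_{1,1} = 4.295706 + (4.295706 − 4.255373)/3 = 4.309150
R_{2,1} = 4.306021 + (4.306021 − 4.295706)/3 = 4.309459
R_{2,2} = 4.309459 + (4.309459 − 4.309150)/15 = 4.309480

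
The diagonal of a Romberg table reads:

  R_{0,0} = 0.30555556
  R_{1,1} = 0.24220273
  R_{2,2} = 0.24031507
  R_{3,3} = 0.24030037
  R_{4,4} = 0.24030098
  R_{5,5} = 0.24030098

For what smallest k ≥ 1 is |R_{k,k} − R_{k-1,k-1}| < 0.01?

|R_{1,1} − R_{0,0}| = 0.06335283 ≥ 0.01
|R_{2,2} − R_{1,1}| = 0.00188766 < 0.01

k = 2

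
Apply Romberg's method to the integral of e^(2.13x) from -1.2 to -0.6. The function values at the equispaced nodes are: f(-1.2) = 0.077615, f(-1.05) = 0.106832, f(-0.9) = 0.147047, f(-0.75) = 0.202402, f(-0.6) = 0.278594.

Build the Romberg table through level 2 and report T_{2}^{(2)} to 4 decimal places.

0.0944

T_{0}^{(0)} (trapezoid, 1 panel, h=0.6000): 0.106863
T_{1}^{(0)} (trapezoid, 2 panels, h=0.3000): 0.097545
T_{2}^{(0)} (trapezoid, 4 panels, h=0.1500): 0.095158
T_{1}^{(1)} = 0.097545 + (0.097545 − 0.106863)/3 = 0.094439
T_{2}^{(1)} = 0.095158 + (0.095158 − 0.097545)/3 = 0.094362
T_{2}^{(2)} = 0.094362 + (0.094362 − 0.094439)/15 = 0.094357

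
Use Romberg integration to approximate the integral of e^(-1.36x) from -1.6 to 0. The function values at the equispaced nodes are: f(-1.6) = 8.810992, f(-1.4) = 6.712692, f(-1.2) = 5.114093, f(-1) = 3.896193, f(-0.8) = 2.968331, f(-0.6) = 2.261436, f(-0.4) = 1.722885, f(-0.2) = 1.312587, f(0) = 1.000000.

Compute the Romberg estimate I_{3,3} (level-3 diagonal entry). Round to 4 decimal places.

5.7434

I_{0,0} (trapezoid, 1 panel, h=1.6000): 7.848794
I_{1,0} (trapezoid, 2 panels, h=0.8000): 6.299062
I_{2,0} (trapezoid, 4 panels, h=0.4000): 5.884322
I_{3,0} (trapezoid, 8 panels, h=0.2000): 5.778743
I_{1,1} = 6.299062 + (6.299062 − 7.848794)/3 = 5.782485
I_{2,1} = 5.884322 + (5.884322 − 6.299062)/3 = 5.746075
I_{3,1} = 5.778743 + (5.778743 − 5.884322)/3 = 5.743550
I_{2,2} = 5.746075 + (5.746075 − 5.782485)/15 = 5.743648
I_{3,2} = 5.743550 + (5.743550 − 5.746075)/15 = 5.743382
I_{3,3} = 5.743382 + (5.743382 − 5.743648)/63 = 5.743378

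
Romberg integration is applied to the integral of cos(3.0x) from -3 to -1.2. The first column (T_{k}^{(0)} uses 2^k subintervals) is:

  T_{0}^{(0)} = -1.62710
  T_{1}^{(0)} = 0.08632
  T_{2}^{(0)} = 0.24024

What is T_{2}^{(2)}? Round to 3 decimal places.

0.267

T_{1}^{(1)} = (4·0.08632 − (-1.62710)) / 3 = 0.65746
T_{2}^{(1)} = 0.24024 + (0.24024 − 0.08632)/3 = 0.29155
T_{2}^{(2)} = 0.29155 + (0.29155 − 0.65746)/15 = 0.26716
(Column j=1 coincides with Simpson's rule on the same nodes.)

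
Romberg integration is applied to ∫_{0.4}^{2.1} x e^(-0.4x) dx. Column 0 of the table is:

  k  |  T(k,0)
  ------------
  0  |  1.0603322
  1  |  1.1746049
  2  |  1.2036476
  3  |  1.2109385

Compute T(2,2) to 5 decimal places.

1.21337

Richardson extrapolation on the trapezoidal column (denominator 4−1=3):
T(1,1) = (4·1.1746049 − 1.0603322) / 3 = 1.2126958
T(2,1) = (4·1.2036476 − 1.1746049) / 3 = 1.2133285
T(2,2) = (16·1.2133285 − 1.2126958) / 15 = 1.2133707
(Column j=1 coincides with Simpson's rule on the same nodes.)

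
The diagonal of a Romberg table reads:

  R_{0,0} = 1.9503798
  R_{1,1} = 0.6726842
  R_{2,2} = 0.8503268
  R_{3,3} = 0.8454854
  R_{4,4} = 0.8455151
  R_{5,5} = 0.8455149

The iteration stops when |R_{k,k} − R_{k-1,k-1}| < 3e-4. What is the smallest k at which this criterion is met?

|R_{1,1} − R_{0,0}| = 1.2776956 ≥ 3e-4
|R_{2,2} − R_{1,1}| = 0.1776426 ≥ 3e-4
|R_{3,3} − R_{2,2}| = 0.0048414 ≥ 3e-4
|R_{4,4} − R_{3,3}| = 0.0000297 < 3e-4

k = 4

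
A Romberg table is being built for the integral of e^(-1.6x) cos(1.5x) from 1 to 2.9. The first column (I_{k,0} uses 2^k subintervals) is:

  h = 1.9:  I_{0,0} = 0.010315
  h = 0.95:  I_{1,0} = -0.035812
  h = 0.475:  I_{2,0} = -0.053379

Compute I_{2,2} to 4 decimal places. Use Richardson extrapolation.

-0.0598

Richardson extrapolation on the trapezoidal column (denominator 4−1=3):
I_{1,1} = -0.035812 + (-0.035812 − 0.010315)/3 = -0.051188
I_{2,1} = -0.053379 + (-0.053379 − (-0.035812))/3 = -0.059235
I_{2,2} = (16·(-0.059235) − (-0.051188)) / 15 = -0.059771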